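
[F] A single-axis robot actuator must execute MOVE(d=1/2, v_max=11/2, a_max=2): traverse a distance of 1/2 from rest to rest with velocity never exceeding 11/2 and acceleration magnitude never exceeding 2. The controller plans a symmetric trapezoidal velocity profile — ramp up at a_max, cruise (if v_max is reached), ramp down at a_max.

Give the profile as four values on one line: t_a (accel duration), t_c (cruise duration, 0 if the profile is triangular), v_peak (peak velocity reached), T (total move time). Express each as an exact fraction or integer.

vₘ²/aₘ = (11/2)²/2 = 121/8
1/2 < 121/8 so t_c = 0
v_peak = √(1/2·2) = √1 = 1
t_a = 1/2; t_c = 0
T = 2·1/2 = 1

t_a=1/2 t_c=0 v_peak=1 T=1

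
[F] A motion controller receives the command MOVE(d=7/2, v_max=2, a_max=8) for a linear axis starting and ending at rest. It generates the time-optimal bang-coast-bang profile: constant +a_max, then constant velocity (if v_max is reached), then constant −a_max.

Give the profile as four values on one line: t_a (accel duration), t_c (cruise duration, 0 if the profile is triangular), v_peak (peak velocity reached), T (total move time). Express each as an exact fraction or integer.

v_max²/a_max = 2²/8 = 1/2
7/2 ≥ 1/2 so v_max reached
t_a = 2/8 = 1/4; v_peak = 2
d_cruise = 7/2 − 1/2 = 3; t_c = 3/2
T = 2·1/4 + 3/2 = 2

t_a=1/4 t_c=3/2 v_peak=2 T=2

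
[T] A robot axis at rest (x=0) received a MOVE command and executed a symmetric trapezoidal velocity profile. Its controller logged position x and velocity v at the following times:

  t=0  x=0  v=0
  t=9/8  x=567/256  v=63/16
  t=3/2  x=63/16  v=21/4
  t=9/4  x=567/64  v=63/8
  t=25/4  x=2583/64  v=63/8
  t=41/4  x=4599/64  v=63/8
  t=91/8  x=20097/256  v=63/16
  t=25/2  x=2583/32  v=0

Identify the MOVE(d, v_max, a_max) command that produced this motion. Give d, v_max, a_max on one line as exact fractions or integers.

d=2583/32 v_max=63/8 a_max=7/2

final state: t=25/2, x=2583/32, v=0 → d = 2583/32
a_max = (63/16−0)/(9/8−0) = 7/2
max v = 63/8 over t∈[9/4,41/4] → v_max = 63/8
check: 63/8·(9/4+8) = 2583/32 ✓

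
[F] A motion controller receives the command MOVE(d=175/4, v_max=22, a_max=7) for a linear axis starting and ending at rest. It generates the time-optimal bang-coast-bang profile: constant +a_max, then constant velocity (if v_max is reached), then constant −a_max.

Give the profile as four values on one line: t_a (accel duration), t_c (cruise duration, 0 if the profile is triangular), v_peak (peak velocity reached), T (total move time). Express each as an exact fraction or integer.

v_max²/a_max = 22²/7 = 484/7
175/4 < 484/7 → triangular
v_peak = √(175/4·7) = √(1225/4) = 35/2
t_a = (35/2)/7 = 5/2; t_c = 0
T = 2·5/2 = 5

t_a=5/2 t_c=0 v_peak=35/2 T=5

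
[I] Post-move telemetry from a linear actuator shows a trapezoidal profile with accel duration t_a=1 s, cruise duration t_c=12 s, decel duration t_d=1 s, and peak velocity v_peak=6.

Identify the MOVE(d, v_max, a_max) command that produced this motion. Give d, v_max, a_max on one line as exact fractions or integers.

a_max = 6/1 = 6
d_a = ½·6·1 = 3; d_c = 6·12 = 72
d = 2·3 + 72 = 78
t_c = 12 > 0 ⇒ limit active, v_max = 6

d=78 v_max=6 a_max=6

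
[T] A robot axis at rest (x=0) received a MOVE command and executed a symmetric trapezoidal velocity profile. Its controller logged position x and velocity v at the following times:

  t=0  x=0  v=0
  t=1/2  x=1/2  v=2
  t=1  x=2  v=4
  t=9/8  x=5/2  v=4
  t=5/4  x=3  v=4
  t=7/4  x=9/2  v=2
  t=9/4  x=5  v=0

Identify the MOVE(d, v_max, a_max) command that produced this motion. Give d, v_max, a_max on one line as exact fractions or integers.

final state: t=9/4, x=5, v=0 → d = 5
a_max = (2−0)/(1/2−0) = 4
max v = 4 over t∈[1,5/4] → v_max = 4
check: 4·(1+1/4) = 5 ✓

d=5 v_max=4 a_max=4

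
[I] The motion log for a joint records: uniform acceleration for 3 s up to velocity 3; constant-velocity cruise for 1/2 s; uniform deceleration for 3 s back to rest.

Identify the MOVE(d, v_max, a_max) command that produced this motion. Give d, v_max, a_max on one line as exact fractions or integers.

d=21/2 v_max=3 a_max=1

a_max = 3/3 = 1
d_a = ½·3·3 = 9/2; d_c = 3·1/2 = 3/2
d = 2·9/2 + 3/2 = 21/2
t_c = 1/2 > 0 → v_max = v_peak = 3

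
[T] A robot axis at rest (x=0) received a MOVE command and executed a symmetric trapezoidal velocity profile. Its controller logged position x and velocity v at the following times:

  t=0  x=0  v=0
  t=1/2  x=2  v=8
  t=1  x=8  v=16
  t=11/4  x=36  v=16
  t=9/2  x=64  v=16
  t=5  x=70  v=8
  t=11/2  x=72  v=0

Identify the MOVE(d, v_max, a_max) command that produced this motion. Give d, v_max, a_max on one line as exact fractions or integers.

d=72 v_max=16 a_max=16

final state: t=11/2, x=72, v=0 → d = 72
a_max = (8−0)/(1/2−0) = 16
max v = 16 over t∈[1,9/2] → v_max = 16
check: 16·(1+7/2) = 72 ✓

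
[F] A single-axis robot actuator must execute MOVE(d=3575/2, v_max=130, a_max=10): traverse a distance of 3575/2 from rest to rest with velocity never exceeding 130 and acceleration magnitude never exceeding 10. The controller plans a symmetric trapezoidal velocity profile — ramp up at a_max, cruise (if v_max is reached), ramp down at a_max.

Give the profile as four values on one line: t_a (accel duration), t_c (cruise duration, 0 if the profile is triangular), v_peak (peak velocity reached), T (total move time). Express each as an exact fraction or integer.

vₘ²/aₘ = 130²/10 = 1690
3575/2 ≥ 1690 → trapezoidal
t_a = 130/10 = 13; v_peak = 130
d_cruise = 3575/2 − 1690 = 195/2; t_c = (195/2)/130 = 3/4
T = 2·13 + 3/4 = 107/4

t_a=13 t_c=3/4 v_peak=130 T=107/4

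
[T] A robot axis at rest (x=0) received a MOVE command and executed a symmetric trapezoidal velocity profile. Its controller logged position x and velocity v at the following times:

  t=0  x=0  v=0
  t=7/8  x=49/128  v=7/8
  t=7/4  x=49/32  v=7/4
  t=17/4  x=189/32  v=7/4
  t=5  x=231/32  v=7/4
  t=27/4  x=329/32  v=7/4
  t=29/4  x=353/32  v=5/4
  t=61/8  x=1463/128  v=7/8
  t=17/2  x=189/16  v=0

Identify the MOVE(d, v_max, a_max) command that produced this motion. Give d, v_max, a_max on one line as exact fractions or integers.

final state: t=17/2, x=189/16, v=0 → d = 189/16
a_max = (7/8−0)/(7/8−0) = 1
max v = 7/4 over t∈[7/4,27/4] → v_max = 7/4
check: 7/4·(7/4+5) = 189/16 ✓

d=189/16 v_max=7/4 a_max=1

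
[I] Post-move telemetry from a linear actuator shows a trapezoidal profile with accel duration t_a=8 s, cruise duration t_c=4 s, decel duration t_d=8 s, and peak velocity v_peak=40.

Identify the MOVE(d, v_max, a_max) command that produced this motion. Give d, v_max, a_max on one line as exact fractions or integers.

a_max = 40/8 = 5
d_a = ½·40·8 = 160; d_c = 40·4 = 160
d = 2·160 + 160 = 480
t_c = 4 > 0 ⇒ limit active, v_max = 40

d=480 v_max=40 a_max=5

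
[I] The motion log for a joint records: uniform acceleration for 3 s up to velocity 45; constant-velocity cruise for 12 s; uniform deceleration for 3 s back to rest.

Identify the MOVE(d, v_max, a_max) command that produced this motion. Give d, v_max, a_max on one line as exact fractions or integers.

a_max = 45/3 = 15
d_a = ½·45·3 = 135/2; d_c = 45·12 = 540
d = 2·135/2 + 540 = 675
t_c = 12 > 0 so v_max = 45

d=675 v_max=45 a_max=15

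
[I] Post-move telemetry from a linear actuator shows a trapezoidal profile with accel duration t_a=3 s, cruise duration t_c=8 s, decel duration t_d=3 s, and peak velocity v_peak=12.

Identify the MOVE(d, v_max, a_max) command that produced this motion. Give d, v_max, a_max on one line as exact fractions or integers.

d=132 v_max=12 a_max=4

a_max = 12/3 = 4
d_a = ½·12·3 = 18; d_c = 12·8 = 96
d = 2·18 + 96 = 132
t_c = 8 > 0 → v_max = v_peak = 12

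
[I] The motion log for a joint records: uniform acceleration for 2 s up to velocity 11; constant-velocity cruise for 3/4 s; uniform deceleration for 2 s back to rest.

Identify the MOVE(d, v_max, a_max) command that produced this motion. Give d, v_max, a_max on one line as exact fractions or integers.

d=121/4 v_max=11 a_max=11/2

a_max = 11/2
d_a = ½·11·2 = 11; d_c = 11·3/4 = 33/4
d = 2·11 + 33/4 = 121/4
t_c = 3/4 > 0 ⇒ limit active, v_max = 11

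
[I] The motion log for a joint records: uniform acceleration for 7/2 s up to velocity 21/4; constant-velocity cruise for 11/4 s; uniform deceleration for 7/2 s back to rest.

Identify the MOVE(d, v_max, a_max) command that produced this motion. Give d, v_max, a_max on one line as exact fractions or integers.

a_max = (21/4)/(7/2) = 3/2
d_a = ½·21/4·7/2 = 147/16; d_c = 21/4·11/4 = 231/16
d = 2·147/16 + 231/16 = 525/16
t_c = 11/4 > 0 ⇒ limit active, v_max = 21/4

d=525/16 v_max=21/4 a_max=3/2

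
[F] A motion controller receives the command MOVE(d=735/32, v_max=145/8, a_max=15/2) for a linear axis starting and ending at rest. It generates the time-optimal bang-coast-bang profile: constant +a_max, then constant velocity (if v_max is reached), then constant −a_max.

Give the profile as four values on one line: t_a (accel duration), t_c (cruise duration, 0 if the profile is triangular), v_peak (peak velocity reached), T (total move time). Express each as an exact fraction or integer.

(v_max)²/a_max = (145/8)²/(15/2) = 4205/96
735/32 < 4205/96 so t_c = 0
v_peak = √(735/32·15/2) = √(11025/64) = 105/8
t_a = (105/8)/(15/2) = 7/4; t_c = 0
T = 2·7/4 = 7/2

t_a=7/4 t_c=0 v_peak=105/8 T=7/2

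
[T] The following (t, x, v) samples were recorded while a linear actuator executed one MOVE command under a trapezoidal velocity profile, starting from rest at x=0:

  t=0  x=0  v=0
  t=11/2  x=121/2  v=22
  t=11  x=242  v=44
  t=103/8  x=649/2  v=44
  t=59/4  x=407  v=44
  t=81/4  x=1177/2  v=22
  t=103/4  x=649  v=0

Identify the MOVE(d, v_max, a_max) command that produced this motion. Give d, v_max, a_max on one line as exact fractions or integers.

d=649 v_max=44 a_max=4

final state: t=103/4, x=649, v=0 → d = 649
a_max = (22−0)/(11/2−0) = 4
max v = 44 over t∈[11,59/4] → v_max = 44
check: 44·(11+15/4) = 649 ✓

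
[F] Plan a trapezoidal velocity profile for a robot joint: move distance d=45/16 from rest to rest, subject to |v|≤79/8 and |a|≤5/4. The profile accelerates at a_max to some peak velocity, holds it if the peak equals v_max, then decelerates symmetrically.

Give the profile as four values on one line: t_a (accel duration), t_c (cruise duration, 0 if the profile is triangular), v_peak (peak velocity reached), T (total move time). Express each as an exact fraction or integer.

t_a=3/2 t_c=0 v_peak=15/8 T=3

(v_max)²/a_max = (79/8)²/(5/4) = 6241/80
45/16 < 6241/80 so t_c = 0
v_peak = √(45/16·5/4) = √(225/64) = 15/8
t_a = (15/8)/(5/4) = 3/2; t_c = 0
T = 2·3/2 = 3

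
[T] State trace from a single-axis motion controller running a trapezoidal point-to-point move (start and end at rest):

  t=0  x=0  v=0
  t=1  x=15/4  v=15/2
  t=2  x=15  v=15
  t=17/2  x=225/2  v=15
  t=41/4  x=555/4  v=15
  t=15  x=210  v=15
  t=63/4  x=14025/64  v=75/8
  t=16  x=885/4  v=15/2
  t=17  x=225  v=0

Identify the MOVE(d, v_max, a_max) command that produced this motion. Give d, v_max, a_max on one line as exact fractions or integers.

d=225 v_max=15 a_max=15/2

final state: t=17, x=225, v=0 → d = 225
a_max = (15/2−0)/(1−0) = 15/2
max v = 15 over t∈[2,15] → v_max = 15
check: 15·(2+13) = 225 ✓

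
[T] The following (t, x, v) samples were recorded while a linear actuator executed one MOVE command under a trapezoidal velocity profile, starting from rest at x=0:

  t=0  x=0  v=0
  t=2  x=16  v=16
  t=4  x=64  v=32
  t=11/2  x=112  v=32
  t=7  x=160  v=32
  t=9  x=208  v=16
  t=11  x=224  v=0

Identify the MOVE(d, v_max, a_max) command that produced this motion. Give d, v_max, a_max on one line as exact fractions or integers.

d=224 v_max=32 a_max=8

final state: t=11, x=224, v=0 → d = 224
a_max = (16−0)/(2−0) = 8
max v = 32 over t∈[4,7] → v_max = 32
check: 32·(4+3) = 224 ✓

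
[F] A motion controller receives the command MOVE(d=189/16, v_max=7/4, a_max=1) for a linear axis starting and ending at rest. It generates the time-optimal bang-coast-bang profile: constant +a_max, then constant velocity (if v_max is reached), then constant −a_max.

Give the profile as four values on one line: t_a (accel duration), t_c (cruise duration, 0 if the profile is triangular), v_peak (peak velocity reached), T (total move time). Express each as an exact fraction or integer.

vₘ²/aₘ = (7/4)²/1 = 49/16
189/16 ≥ 49/16 so v_max reached
t_a = (7/4)/1 = 7/4; v_peak = 7/4
d_cruise = 189/16 − 49/16 = 35/4; t_c = (35/4)/(7/4) = 5
T = 2·7/4 + 5 = 17/2

t_a=7/4 t_c=5 v_peak=7/4 T=17/2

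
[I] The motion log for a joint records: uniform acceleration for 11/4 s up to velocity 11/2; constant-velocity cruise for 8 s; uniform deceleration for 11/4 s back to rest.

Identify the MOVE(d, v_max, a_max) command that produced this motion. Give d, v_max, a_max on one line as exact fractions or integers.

a_max = (11/2)/(11/4) = 2
d_a = ½·11/2·11/4 = 121/16; d_c = 11/2·8 = 44
d = 2·121/16 + 44 = 473/8
t_c = 8 > 0 so v_max = 11/2

d=473/8 v_max=11/2 a_max=2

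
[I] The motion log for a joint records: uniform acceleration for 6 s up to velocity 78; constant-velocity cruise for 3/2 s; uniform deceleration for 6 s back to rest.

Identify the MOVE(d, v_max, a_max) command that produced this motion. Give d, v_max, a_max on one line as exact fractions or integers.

d=585 v_max=78 a_max=13

a_max = 78/6 = 13
d_a = ½·78·6 = 234; d_c = 78·3/2 = 117
d = 2·234 + 117 = 585
t_c = 3/2 > 0 ⇒ limit active, v_max = 78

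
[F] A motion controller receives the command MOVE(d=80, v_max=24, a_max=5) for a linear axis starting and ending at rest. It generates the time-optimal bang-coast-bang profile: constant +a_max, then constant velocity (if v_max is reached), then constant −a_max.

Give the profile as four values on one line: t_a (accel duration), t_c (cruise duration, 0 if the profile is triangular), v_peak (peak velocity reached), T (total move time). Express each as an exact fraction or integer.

vₘ²/aₘ = 24²/5 = 576/5
80 < 576/5 so t_c = 0
v_peak = √(80·5) = √400 = 20
t_a = 20/5 = 4; t_c = 0
T = 2·4 = 8

t_a=4 t_c=0 v_peak=20 T=8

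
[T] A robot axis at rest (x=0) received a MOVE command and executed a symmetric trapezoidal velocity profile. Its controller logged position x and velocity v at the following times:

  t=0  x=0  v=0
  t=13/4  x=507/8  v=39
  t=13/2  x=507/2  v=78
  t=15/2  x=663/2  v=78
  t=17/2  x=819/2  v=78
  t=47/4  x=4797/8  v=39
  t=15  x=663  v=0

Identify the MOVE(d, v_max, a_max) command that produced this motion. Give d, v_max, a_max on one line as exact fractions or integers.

d=663 v_max=78 a_max=12

final state: t=15, x=663, v=0 → d = 663
a_max = (39−0)/(13/4−0) = 12
max v = 78 over t∈[13/2,17/2] → v_max = 78
check: 78·(13/2+2) = 663 ✓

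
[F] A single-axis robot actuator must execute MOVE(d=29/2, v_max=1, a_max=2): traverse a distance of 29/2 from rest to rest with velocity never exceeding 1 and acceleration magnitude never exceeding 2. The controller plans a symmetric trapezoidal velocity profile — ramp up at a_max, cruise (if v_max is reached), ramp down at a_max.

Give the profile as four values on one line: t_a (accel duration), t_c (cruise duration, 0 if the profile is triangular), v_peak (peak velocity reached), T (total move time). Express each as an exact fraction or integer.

(v_max)²/a_max = 1²/2 = 1/2
29/2 ≥ 1/2 → trapezoidal
t_a = 1/2; v_peak = 1
d_cruise = 29/2 − 1/2 = 14; t_c = 14/1 = 14
T = 2·1/2 + 14 = 15

t_a=1/2 t_c=14 v_peak=1 T=15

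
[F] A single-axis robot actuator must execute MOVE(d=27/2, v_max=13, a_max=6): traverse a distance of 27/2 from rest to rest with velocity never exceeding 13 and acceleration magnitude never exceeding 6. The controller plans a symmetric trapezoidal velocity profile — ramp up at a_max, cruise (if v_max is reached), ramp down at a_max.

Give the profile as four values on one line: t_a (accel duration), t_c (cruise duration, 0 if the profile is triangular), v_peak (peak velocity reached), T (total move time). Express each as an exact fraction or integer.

vₘ²/aₘ = 13²/6 = 169/6
27/2 < 169/6 so t_c = 0
v_peak = √(27/2·6) = √81 = 9
t_a = 9/6 = 3/2; t_c = 0
T = 2·3/2 = 3

t_a=3/2 t_c=0 v_peak=9 T=3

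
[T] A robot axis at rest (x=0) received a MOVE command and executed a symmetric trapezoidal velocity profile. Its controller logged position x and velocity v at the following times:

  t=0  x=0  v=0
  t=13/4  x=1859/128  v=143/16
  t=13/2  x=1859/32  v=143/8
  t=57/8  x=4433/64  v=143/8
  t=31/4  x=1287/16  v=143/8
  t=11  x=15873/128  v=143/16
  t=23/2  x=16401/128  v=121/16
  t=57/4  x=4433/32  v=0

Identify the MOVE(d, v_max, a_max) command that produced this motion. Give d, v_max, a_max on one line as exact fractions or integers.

final state: t=57/4, x=4433/32, v=0 → d = 4433/32
a_max = (143/16−0)/(13/4−0) = 11/4
max v = 143/8 over t∈[13/2,31/4] → v_max = 143/8
check: 143/8·(13/2+5/4) = 4433/32 ✓

d=4433/32 v_max=143/8 a_max=11/4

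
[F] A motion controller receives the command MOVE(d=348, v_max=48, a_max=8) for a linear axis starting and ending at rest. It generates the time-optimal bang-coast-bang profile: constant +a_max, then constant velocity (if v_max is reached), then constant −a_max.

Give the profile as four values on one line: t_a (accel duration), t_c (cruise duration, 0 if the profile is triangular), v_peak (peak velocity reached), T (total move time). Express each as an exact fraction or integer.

t_a=6 t_c=5/4 v_peak=48 T=53/4

(v_max)²/a_max = 48²/8 = 288
348 ≥ 288 ⇒ cruise phase
t_a = 48/8 = 6; v_peak = 48
d_cruise = 348 − 288 = 60; t_c = 60/48 = 5/4
T = 2·6 + 5/4 = 53/4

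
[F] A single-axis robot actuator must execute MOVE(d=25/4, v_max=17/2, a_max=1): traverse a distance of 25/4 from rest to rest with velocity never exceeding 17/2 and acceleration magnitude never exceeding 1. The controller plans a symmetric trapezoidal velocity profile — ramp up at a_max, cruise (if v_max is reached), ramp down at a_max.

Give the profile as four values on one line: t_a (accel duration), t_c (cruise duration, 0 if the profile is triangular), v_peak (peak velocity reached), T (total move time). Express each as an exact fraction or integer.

t_a=5/2 t_c=0 v_peak=5/2 T=5

(v_max)²/a_max = (17/2)²/1 = 289/4
25/4 < 289/4 → triangular
v_peak = √(25/4·1) = √(25/4) = 5/2
t_a = (5/2)/1 = 5/2; t_c = 0
T = 2·5/2 = 5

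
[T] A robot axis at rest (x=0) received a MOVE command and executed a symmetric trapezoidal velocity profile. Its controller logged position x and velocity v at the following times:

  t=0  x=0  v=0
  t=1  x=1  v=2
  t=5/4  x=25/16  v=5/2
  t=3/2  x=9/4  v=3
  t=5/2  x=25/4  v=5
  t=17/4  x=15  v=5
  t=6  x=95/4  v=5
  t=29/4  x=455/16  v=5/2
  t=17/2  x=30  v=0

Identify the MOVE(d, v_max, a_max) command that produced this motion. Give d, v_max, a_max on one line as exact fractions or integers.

final state: t=17/2, x=30, v=0 → d = 30
a_max = (2−0)/(1−0) = 2
max v = 5 over t∈[5/2,6] → v_max = 5
check: 5·(5/2+7/2) = 30 ✓

d=30 v_max=5 a_max=2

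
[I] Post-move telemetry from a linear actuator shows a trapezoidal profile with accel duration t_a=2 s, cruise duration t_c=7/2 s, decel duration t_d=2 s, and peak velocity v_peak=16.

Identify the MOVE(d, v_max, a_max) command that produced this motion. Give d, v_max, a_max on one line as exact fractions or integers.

d=88 v_max=16 a_max=8

a_max = 16/2 = 8
d_a = ½·16·2 = 16; d_c = 16·7/2 = 56
d = 2·16 + 56 = 88
t_c = 7/2 > 0 so v_max = 16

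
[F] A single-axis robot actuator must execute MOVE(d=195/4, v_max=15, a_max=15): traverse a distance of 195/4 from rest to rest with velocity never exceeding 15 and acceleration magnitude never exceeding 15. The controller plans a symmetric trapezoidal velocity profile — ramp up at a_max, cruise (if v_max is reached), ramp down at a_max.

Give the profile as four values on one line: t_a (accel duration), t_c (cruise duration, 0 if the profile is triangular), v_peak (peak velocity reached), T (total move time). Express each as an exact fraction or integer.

vₘ²/aₘ = 15²/15 = 15
195/4 ≥ 15 so v_max reached
t_a = 15/15 = 1; v_peak = 15
d_cruise = 195/4 − 15 = 135/4; t_c = (135/4)/15 = 9/4
T = 2·1 + 9/4 = 17/4

t_a=1 t_c=9/4 v_peak=15 T=17/4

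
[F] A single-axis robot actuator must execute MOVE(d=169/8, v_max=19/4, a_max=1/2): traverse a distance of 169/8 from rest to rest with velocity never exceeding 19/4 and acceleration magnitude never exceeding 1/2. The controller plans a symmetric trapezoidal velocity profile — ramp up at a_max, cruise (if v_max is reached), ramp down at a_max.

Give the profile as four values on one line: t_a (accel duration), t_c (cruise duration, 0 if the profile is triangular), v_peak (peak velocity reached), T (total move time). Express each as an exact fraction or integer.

t_a=13/2 t_c=0 v_peak=13/4 T=13

v_max²/a_max = (19/4)²/(1/2) = 361/8
169/8 < 361/8 ⇒ no cruise
v_peak = √(169/8·1/2) = √(169/16) = 13/4
t_a = (13/4)/(1/2) = 13/2; t_c = 0
T = 2·13/2 = 13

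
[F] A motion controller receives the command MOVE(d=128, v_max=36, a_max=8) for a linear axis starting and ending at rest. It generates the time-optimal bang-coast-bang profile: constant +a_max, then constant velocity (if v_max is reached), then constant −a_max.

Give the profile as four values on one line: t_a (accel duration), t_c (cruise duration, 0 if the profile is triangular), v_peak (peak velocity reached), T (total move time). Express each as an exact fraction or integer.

(v_max)²/a_max = 36²/8 = 162
128 < 162 ⇒ no cruise
v_peak = √(128·8) = √1024 = 32
t_a = 32/8 = 4; t_c = 0
T = 2·4 = 8

t_a=4 t_c=0 v_peak=32 T=8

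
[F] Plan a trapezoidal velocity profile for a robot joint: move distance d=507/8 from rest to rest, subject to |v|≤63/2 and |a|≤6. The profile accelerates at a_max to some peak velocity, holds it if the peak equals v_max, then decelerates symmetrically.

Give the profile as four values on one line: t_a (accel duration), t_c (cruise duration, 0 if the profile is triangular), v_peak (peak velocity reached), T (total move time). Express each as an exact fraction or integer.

vₘ²/aₘ = (63/2)²/6 = 1323/8
507/8 < 1323/8 → triangular
v_peak = √(507/8·6) = √(1521/4) = 39/2
t_a = (39/2)/6 = 13/4; t_c = 0
T = 2·13/4 = 13/2

t_a=13/4 t_c=0 v_peak=39/2 T=13/2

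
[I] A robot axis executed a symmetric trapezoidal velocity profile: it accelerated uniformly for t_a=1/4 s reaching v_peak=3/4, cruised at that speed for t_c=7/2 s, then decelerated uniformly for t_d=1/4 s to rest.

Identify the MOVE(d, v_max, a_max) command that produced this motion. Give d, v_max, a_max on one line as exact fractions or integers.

a_max = (3/4)/(1/4) = 3
d_a = ½·3/4·1/4 = 3/32; d_c = 3/4·7/2 = 21/8
d = 2·3/32 + 21/8 = 45/16
t_c = 7/2 > 0 → v_max = v_peak = 3/4

d=45/16 v_max=3/4 a_max=3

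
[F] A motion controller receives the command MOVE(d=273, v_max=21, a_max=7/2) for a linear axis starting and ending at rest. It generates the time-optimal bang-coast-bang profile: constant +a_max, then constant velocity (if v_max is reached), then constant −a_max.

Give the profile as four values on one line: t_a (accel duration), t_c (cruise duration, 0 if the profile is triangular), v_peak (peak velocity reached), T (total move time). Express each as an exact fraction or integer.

vₘ²/aₘ = 21²/(7/2) = 126
273 ≥ 126 → trapezoidal
t_a = 21/(7/2) = 6; v_peak = 21
d_cruise = 273 − 126 = 147; t_c = 147/21 = 7
T = 2·6 + 7 = 19

t_a=6 t_c=7 v_peak=21 T=19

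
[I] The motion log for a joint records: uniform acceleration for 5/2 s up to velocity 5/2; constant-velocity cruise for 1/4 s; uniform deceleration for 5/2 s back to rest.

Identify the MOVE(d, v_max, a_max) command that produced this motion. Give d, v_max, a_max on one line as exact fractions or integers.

a_max = (5/2)/(5/2) = 1
d_a = ½·5/2·5/2 = 25/8; d_c = 5/2·1/4 = 5/8
d = 2·25/8 + 5/8 = 55/8
t_c = 1/4 > 0 → v_max = v_peak = 5/2

d=55/8 v_max=5/2 a_max=1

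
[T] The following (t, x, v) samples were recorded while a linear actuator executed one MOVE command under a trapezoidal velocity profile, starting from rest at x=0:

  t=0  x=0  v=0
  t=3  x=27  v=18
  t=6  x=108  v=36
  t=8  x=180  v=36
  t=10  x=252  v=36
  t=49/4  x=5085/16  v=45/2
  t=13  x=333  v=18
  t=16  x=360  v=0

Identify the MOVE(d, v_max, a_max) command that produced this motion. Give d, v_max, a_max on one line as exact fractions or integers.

final state: t=16, x=360, v=0 → d = 360
a_max = (18−0)/(3−0) = 6
max v = 36 over t∈[6,10] → v_max = 36
check: 36·(6+4) = 360 ✓

d=360 v_max=36 a_max=6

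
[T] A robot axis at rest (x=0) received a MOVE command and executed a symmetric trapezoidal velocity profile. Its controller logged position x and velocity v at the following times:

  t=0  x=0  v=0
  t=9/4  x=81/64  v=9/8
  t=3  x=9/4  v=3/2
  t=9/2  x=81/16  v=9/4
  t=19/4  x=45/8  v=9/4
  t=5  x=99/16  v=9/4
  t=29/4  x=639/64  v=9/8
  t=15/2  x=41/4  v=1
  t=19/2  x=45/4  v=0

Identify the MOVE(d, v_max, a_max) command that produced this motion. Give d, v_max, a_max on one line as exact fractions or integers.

final state: t=19/2, x=45/4, v=0 → d = 45/4
a_max = (9/8−0)/(9/4−0) = 1/2
max v = 9/4 over t∈[9/2,5] → v_max = 9/4
check: 9/4·(9/2+1/2) = 45/4 ✓

d=45/4 v_max=9/4 a_max=1/2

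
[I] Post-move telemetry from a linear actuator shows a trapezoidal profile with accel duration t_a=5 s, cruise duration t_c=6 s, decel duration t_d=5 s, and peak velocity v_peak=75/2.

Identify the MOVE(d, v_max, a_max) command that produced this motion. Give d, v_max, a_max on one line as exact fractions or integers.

d=825/2 v_max=75/2 a_max=15/2

a_max = (75/2)/5 = 15/2
d_a = ½·75/2·5 = 375/4; d_c = 75/2·6 = 225
d = 2·375/4 + 225 = 825/2
t_c = 6 > 0 so v_max = 75/2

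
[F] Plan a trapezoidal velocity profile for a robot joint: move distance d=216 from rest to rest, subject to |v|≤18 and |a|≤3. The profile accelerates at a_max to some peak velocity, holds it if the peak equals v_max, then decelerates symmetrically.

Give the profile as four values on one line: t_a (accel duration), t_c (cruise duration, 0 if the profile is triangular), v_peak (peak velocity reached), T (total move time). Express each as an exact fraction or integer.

t_a=6 t_c=6 v_peak=18 T=18

vₘ²/aₘ = 18²/3 = 108
216 ≥ 108 so v_max reached
t_a = 18/3 = 6; v_peak = 18
d_cruise = 216 − 108 = 108; t_c = 108/18 = 6
T = 2·6 + 6 = 18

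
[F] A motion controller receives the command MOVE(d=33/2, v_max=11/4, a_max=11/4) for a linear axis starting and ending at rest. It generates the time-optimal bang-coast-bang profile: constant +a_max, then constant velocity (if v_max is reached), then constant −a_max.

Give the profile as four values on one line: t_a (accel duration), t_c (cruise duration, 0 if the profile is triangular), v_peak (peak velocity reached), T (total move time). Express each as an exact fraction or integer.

t_a=1 t_c=5 v_peak=11/4 T=7

vₘ²/aₘ = (11/4)²/(11/4) = 11/4
33/2 ≥ 11/4 ⇒ cruise phase
t_a = (11/4)/(11/4) = 1; v_peak = 11/4
d_cruise = 33/2 − 11/4 = 55/4; t_c = (55/4)/(11/4) = 5
T = 2·1 + 5 = 7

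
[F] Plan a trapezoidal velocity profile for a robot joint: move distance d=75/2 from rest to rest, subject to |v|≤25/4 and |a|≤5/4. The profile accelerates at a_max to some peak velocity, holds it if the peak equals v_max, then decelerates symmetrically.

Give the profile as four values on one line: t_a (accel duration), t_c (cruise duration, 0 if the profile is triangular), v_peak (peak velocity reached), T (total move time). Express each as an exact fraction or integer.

t_a=5 t_c=1 v_peak=25/4 T=11

v_max²/a_max = (25/4)²/(5/4) = 125/4
75/2 ≥ 125/4 → trapezoidal
t_a = (25/4)/(5/4) = 5; v_peak = 25/4
d_cruise = 75/2 − 125/4 = 25/4; t_c = (25/4)/(25/4) = 1
T = 2·5 + 1 = 11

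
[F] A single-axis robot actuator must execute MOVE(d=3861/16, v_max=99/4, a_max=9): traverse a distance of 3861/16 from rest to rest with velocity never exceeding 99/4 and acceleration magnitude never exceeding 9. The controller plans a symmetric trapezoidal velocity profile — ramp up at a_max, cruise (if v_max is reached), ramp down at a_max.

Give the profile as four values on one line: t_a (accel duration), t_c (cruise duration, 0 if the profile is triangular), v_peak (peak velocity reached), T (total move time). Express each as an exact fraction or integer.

vₘ²/aₘ = (99/4)²/9 = 1089/16
3861/16 ≥ 1089/16 → trapezoidal
t_a = (99/4)/9 = 11/4; v_peak = 99/4
d_cruise = 3861/16 − 1089/16 = 693/4; t_c = (693/4)/(99/4) = 7
T = 2·11/4 + 7 = 25/2

t_a=11/4 t_c=7 v_peak=99/4 T=25/2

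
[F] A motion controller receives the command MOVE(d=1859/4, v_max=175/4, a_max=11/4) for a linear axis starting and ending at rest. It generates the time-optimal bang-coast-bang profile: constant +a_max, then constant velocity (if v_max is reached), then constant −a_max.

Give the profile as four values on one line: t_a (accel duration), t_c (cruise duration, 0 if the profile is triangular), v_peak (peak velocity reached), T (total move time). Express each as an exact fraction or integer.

vₘ²/aₘ = (175/4)²/(11/4) = 30625/44
1859/4 < 30625/44 ⇒ no cruise
v_peak = √(1859/4·11/4) = √(20449/16) = 143/4
t_a = (143/4)/(11/4) = 13; t_c = 0
T = 2·13 = 26

t_a=13 t_c=0 v_peak=143/4 T=26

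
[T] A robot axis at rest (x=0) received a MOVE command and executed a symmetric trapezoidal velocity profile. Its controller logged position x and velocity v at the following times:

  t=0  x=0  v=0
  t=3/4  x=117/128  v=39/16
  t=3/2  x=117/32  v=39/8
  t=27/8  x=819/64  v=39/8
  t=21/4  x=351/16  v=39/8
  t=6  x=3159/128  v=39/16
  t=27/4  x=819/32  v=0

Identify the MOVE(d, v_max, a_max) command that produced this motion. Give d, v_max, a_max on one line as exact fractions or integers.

final state: t=27/4, x=819/32, v=0 → d = 819/32
a_max = (39/16−0)/(3/4−0) = 13/4
max v = 39/8 over t∈[3/2,21/4] → v_max = 39/8
check: 39/8·(3/2+15/4) = 819/32 ✓

d=819/32 v_max=39/8 a_max=13/4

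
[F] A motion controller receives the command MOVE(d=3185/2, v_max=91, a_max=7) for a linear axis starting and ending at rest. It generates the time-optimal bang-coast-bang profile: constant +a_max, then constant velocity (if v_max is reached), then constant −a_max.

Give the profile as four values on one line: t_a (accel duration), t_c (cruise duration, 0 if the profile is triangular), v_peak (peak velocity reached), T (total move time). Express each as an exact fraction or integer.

t_a=13 t_c=9/2 v_peak=91 T=61/2

v_max²/a_max = 91²/7 = 1183
3185/2 ≥ 1183 → trapezoidal
t_a = 91/7 = 13; v_peak = 91
d_cruise = 3185/2 − 1183 = 819/2; t_c = (819/2)/91 = 9/2
T = 2·13 + 9/2 = 61/2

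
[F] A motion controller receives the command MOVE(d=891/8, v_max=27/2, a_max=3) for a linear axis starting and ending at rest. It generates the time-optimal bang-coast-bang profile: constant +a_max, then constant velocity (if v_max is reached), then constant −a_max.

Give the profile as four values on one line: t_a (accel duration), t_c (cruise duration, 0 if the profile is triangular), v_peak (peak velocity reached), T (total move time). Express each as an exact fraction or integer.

t_a=9/2 t_c=15/4 v_peak=27/2 T=51/4

v_max²/a_max = (27/2)²/3 = 243/4
891/8 ≥ 243/4 → trapezoidal
t_a = (27/2)/3 = 9/2; v_peak = 27/2
d_cruise = 891/8 − 243/4 = 405/8; t_c = (405/8)/(27/2) = 15/4
T = 2·9/2 + 15/4 = 51/4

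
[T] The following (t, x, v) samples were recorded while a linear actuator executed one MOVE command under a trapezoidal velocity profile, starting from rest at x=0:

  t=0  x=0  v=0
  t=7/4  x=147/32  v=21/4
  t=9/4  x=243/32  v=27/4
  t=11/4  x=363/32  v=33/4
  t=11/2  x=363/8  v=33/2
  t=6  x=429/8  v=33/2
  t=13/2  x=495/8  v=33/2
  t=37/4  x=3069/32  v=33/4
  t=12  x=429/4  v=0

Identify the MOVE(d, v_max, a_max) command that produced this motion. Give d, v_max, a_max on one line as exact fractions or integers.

final state: t=12, x=429/4, v=0 → d = 429/4
a_max = (21/4−0)/(7/4−0) = 3
max v = 33/2 over t∈[11/2,13/2] → v_max = 33/2
check: 33/2·(11/2+1) = 429/4 ✓

d=429/4 v_max=33/2 a_max=3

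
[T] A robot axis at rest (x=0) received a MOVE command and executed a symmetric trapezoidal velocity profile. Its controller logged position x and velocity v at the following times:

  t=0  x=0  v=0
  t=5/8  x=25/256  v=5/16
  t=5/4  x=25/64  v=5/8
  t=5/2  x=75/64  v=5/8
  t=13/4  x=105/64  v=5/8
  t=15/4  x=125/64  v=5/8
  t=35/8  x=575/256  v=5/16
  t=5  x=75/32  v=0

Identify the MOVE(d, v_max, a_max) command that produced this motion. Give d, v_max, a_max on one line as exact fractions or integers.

final state: t=5, x=75/32, v=0 → d = 75/32
a_max = (5/16−0)/(5/8−0) = 1/2
max v = 5/8 over t∈[5/4,15/4] → v_max = 5/8
check: 5/8·(5/4+5/2) = 75/32 ✓

d=75/32 v_max=5/8 a_max=1/2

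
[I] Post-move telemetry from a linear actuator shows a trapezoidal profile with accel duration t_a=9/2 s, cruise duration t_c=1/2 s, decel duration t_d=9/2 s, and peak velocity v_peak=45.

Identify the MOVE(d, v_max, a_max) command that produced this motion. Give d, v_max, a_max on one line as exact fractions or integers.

d=225 v_max=45 a_max=10

a_max = 45/(9/2) = 10
d_a = ½·45·9/2 = 405/4; d_c = 45·1/2 = 45/2
d = 2·405/4 + 45/2 = 225
t_c = 1/2 > 0 so v_max = 45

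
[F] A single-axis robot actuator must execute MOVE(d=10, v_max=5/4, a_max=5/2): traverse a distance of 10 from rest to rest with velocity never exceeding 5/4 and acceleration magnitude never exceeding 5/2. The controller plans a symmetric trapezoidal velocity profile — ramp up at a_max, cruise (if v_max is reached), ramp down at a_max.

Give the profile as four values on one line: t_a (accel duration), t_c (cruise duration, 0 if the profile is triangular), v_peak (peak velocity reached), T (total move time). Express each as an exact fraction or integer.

t_a=1/2 t_c=15/2 v_peak=5/4 T=17/2

v_max²/a_max = (5/4)²/(5/2) = 5/8
10 ≥ 5/8 so v_max reached
t_a = (5/4)/(5/2) = 1/2; v_peak = 5/4
d_cruise = 10 − 5/8 = 75/8; t_c = (75/8)/(5/4) = 15/2
T = 2·1/2 + 15/2 = 17/2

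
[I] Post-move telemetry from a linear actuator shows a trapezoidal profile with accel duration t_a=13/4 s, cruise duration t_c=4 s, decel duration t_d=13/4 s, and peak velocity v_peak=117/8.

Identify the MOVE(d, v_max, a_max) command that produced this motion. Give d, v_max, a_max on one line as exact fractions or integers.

a_max = (117/8)/(13/4) = 9/2
d_a = ½·117/8·13/4 = 1521/64; d_c = 117/8·4 = 117/2
d = 2·1521/64 + 117/2 = 3393/32
t_c = 4 > 0 so v_max = 117/8

d=3393/32 v_max=117/8 a_max=9/2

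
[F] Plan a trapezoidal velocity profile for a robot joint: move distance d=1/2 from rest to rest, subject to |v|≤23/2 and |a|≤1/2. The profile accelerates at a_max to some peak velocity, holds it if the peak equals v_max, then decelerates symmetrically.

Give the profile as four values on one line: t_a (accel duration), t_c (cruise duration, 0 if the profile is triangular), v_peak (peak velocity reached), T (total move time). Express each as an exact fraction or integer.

t_a=1 t_c=0 v_peak=1/2 T=2

vₘ²/aₘ = (23/2)²/(1/2) = 529/2
1/2 < 529/2 ⇒ no cruise
v_peak = √(1/2·1/2) = √(1/4) = 1/2
t_a = (1/2)/(1/2) = 1; t_c = 0
T = 2·1 = 2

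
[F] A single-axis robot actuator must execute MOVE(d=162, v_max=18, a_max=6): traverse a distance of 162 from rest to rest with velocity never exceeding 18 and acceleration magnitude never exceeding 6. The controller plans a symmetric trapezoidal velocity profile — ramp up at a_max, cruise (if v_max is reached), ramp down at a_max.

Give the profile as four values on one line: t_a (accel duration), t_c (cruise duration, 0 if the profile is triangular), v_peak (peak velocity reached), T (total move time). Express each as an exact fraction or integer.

t_a=3 t_c=6 v_peak=18 T=12

v_max²/a_max = 18²/6 = 54
162 ≥ 54 → trapezoidal
t_a = 18/6 = 3; v_peak = 18
d_cruise = 162 − 54 = 108; t_c = 108/18 = 6
T = 2·3 + 6 = 12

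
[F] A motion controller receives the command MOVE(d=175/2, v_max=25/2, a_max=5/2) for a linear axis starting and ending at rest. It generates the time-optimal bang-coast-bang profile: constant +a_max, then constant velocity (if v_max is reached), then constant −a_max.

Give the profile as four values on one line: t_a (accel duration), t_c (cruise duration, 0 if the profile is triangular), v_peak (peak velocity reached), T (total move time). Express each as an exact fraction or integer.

(v_max)²/a_max = (25/2)²/(5/2) = 125/2
175/2 ≥ 125/2 ⇒ cruise phase
t_a = (25/2)/(5/2) = 5; v_peak = 25/2
d_cruise = 175/2 − 125/2 = 25; t_c = 25/(25/2) = 2
T = 2·5 + 2 = 12

t_a=5 t_c=2 v_peak=25/2 T=12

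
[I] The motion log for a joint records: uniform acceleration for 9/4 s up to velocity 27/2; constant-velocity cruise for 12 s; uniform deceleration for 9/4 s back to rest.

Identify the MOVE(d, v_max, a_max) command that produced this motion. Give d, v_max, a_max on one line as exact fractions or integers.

d=1539/8 v_max=27/2 a_max=6

a_max = (27/2)/(9/4) = 6
d_a = ½·27/2·9/4 = 243/16; d_c = 27/2·12 = 162
d = 2·243/16 + 162 = 1539/8
t_c = 12 > 0 so v_max = 27/2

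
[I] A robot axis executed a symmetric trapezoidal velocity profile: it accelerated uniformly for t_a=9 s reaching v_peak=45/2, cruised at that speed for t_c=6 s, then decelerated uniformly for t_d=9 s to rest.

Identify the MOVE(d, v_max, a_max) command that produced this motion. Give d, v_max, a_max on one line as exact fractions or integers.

a_max = (45/2)/9 = 5/2
d_a = ½·45/2·9 = 405/4; d_c = 45/2·6 = 135
d = 2·405/4 + 135 = 675/2
t_c = 6 > 0 ⇒ limit active, v_max = 45/2

d=675/2 v_max=45/2 a_max=5/2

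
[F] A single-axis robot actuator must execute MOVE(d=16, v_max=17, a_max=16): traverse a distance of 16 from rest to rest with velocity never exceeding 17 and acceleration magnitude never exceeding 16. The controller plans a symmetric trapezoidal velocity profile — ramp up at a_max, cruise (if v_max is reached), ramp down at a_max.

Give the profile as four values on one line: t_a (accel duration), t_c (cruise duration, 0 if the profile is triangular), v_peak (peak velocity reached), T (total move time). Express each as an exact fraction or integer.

v_max²/a_max = 17²/16 = 289/16
16 < 289/16 ⇒ no cruise
v_peak = √(16·16) = √256 = 16
t_a = 16/16 = 1; t_c = 0
T = 2·1 = 2

t_a=1 t_c=0 v_peak=16 T=2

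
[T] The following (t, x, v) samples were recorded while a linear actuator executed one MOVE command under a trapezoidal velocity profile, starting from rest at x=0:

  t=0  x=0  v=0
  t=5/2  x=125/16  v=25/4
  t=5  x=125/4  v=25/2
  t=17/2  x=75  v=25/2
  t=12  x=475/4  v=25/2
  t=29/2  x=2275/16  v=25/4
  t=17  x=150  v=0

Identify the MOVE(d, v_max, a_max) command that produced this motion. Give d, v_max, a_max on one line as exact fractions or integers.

d=150 v_max=25/2 a_max=5/2

final state: t=17, x=150, v=0 → d = 150
a_max = (25/4−0)/(5/2−0) = 5/2
max v = 25/2 over t∈[5,12] → v_max = 25/2
check: 25/2·(5+7) = 150 ✓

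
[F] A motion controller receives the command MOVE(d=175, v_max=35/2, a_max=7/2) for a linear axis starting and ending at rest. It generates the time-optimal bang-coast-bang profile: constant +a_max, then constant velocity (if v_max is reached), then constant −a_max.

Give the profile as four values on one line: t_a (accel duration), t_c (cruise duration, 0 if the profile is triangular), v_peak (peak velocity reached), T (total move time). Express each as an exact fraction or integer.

vₘ²/aₘ = (35/2)²/(7/2) = 175/2
175 ≥ 175/2 → trapezoidal
t_a = (35/2)/(7/2) = 5; v_peak = 35/2
d_cruise = 175 − 175/2 = 175/2; t_c = (175/2)/(35/2) = 5
T = 2·5 + 5 = 15

t_a=5 t_c=5 v_peak=35/2 T=15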